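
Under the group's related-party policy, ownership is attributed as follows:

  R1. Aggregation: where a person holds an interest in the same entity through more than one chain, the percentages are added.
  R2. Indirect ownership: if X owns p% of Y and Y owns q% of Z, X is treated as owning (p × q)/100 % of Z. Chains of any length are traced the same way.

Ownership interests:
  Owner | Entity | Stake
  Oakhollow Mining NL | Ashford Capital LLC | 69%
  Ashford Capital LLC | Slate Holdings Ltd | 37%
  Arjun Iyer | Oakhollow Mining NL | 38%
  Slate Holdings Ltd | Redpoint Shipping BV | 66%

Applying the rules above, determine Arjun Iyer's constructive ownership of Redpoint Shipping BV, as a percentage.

6.402924%

Chain via Oakhollow Mining NL → Ashford Capital LLC → Slate Holdings Ltd (R2): 38% × 69% × 37% × 66% = 6.402924% of Redpoint Shipping BV.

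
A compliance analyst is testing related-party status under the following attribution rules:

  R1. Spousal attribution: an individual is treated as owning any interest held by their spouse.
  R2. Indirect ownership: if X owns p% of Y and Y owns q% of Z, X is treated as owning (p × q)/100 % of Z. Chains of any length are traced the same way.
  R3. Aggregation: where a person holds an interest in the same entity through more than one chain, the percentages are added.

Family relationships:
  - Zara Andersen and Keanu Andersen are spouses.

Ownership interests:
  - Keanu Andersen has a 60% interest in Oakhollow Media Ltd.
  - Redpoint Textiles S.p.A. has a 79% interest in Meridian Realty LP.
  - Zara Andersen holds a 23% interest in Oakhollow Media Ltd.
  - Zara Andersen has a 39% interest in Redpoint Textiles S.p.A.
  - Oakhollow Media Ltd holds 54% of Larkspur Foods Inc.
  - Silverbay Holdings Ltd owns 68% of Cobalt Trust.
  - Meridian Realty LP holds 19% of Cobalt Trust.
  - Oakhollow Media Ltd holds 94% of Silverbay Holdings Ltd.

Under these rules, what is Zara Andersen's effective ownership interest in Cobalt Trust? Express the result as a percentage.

58.9075%

By spousal attribution (R1), Zara Andersen is treated as also owning Keanu Andersen's interest in Oakhollow Media Ltd, giving 23% + 60% = 83%.
Chain via Oakhollow Media Ltd → Silverbay Holdings Ltd (R2): 83% × 94% × 68% = 53.0536% of Cobalt Trust.
Chain via Redpoint Textiles S.p.A. → Meridian Realty LP (R2): 39% × 79% × 19% = 5.8539% of Cobalt Trust.
Aggregating (R3): 53.0536% + 5.8539% = 58.9075%.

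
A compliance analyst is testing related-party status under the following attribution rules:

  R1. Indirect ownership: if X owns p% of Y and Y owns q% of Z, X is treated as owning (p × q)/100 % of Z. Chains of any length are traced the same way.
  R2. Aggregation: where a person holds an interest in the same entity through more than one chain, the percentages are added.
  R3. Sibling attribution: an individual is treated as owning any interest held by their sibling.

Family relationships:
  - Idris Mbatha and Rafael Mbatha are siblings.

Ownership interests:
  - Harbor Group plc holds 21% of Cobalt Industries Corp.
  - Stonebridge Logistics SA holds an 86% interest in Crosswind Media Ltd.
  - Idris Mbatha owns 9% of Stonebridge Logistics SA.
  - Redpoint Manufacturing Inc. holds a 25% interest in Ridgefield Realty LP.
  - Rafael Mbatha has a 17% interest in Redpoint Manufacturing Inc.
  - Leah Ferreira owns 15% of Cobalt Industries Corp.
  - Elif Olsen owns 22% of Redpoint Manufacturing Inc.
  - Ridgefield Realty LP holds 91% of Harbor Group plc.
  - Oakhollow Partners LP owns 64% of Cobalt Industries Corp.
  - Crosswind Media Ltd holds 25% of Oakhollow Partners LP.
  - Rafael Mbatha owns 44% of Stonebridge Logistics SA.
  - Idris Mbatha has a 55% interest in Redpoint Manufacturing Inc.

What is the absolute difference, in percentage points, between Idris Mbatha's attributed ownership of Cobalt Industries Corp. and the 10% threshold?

0.7326

By sibling attribution (R3), Idris Mbatha is treated as also owning Rafael Mbatha's interest in Redpoint Manufacturing Inc, giving 55% + 17% = 72%.
By sibling attribution (R3), Idris Mbatha is treated as also owning Rafael Mbatha's interest in Stonebridge Logistics SA, giving 9% + 44% = 53%.
Chain via Redpoint Manufacturing Inc. → Ridgefield Realty LP → Harbor Group plc (R1): 72% × 25% × 91% × 21% = 3.4398% of Cobalt Industries Corp.
Chain via Stonebridge Logistics SA → Crosswind Media Ltd → Oakhollow Partners LP (R1): 53% × 86% × 25% × 64% = 7.2928% of Cobalt Industries Corp.
Aggregating (R2): 3.4398% + 7.2928% = 10.7326%.
10.7326% exceeds the 10% threshold by 0.7326 percentage points.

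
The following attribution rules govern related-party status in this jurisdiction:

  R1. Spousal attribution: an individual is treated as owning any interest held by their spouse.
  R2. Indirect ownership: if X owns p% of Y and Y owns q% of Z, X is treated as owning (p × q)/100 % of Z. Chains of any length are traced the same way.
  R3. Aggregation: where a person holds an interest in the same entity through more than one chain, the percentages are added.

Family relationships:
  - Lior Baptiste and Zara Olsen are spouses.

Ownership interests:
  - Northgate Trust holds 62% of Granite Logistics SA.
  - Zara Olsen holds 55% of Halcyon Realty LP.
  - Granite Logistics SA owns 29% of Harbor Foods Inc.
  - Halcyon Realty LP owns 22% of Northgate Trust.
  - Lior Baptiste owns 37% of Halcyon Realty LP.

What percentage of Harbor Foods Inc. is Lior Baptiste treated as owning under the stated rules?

By spousal attribution (R1), Lior Baptiste is treated as also owning Zara Olsen's interest in Halcyon Realty LP, giving 37% + 55% = 92%.
Chain via Halcyon Realty LP → Northgate Trust → Granite Logistics SA (R2): 92% × 22% × 62% × 29% = 3.639152% of Harbor Foods Inc.

3.639152%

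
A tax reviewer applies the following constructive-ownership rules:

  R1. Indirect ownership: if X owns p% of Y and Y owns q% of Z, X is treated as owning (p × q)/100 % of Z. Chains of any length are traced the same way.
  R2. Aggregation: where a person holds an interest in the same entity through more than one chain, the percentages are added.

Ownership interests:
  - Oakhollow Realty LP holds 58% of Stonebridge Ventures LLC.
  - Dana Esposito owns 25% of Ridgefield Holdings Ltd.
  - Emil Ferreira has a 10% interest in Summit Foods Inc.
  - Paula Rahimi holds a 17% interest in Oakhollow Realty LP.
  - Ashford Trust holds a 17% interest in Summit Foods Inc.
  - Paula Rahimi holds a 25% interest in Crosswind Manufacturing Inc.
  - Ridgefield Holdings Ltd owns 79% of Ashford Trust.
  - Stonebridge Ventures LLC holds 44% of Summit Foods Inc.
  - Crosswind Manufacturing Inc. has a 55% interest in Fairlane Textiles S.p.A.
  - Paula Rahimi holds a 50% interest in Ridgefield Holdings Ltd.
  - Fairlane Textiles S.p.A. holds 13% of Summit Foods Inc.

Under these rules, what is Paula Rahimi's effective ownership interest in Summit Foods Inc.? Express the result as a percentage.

Chain via Oakhollow Realty LP → Stonebridge Ventures LLC (R1): 17% × 58% × 44% = 4.3384% of Summit Foods Inc.
Chain via Ridgefield Holdings Ltd → Ashford Trust (R1): 50% × 79% × 17% = 6.715% of Summit Foods Inc.
Chain via Crosswind Manufacturing Inc. → Fairlane Textiles S.p.A. (R1): 25% × 55% × 13% = 1.7875% of Summit Foods Inc.
Aggregating (R2): 4.3384% + 6.715% + 1.7875% = 12.8409%.

12.8409%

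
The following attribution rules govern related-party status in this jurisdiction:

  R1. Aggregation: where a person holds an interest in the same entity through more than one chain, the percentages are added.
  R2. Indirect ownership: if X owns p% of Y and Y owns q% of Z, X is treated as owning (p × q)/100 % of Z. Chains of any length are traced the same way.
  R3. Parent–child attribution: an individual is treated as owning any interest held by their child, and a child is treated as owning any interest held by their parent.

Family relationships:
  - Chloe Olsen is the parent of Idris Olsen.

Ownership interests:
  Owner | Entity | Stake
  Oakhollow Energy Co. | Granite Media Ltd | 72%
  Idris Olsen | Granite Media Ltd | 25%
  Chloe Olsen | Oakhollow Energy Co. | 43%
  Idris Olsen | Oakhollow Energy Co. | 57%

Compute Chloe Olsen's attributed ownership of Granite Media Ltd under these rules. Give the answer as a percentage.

97%

By parent–child attribution (R3), Chloe Olsen is treated as also owning Idris Olsen's interest in Oakhollow Energy Co, giving 43% + 57% = 100%.
By parent–child attribution (R3), Chloe Olsen is treated as owning Idris Olsen's 25% interest in Granite Media Ltd.
Chain via Oakhollow Energy Co. (R2): 100% × 72% = 72% of Granite Media Ltd.
Direct interest in Granite Media Ltd: 25%.
Aggregating (R1): 72% + 25% = 97%.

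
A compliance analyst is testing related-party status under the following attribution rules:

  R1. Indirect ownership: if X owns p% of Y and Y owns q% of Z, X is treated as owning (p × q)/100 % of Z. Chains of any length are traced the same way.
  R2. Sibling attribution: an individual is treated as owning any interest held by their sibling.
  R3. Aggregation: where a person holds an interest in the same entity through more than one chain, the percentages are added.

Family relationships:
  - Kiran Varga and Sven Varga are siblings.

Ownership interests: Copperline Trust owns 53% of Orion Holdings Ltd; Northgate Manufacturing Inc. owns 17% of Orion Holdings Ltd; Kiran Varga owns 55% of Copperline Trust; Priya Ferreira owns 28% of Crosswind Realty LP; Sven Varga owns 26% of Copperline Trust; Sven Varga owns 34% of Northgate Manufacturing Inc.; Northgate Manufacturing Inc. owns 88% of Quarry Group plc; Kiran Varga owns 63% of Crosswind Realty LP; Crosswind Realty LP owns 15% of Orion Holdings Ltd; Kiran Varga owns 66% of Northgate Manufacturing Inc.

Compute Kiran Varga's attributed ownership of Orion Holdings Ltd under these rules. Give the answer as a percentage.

By sibling attribution (R2), Kiran Varga is treated as also owning Sven Varga's interest in Northgate Manufacturing Inc, giving 66% + 34% = 100%.
By sibling attribution (R2), Kiran Varga is treated as also owning Sven Varga's interest in Copperline Trust, giving 55% + 26% = 81%.
Chain via Northgate Manufacturing Inc. (R1): 100% × 17% = 17% of Orion Holdings Ltd.
Chain via Copperline Trust (R1): 81% × 53% = 42.93% of Orion Holdings Ltd.
Chain via Crosswind Realty LP (R1): 63% × 15% = 9.45% of Orion Holdings Ltd.
Aggregating (R3): 17% + 42.93% + 9.45% = 69.38%.

69.38%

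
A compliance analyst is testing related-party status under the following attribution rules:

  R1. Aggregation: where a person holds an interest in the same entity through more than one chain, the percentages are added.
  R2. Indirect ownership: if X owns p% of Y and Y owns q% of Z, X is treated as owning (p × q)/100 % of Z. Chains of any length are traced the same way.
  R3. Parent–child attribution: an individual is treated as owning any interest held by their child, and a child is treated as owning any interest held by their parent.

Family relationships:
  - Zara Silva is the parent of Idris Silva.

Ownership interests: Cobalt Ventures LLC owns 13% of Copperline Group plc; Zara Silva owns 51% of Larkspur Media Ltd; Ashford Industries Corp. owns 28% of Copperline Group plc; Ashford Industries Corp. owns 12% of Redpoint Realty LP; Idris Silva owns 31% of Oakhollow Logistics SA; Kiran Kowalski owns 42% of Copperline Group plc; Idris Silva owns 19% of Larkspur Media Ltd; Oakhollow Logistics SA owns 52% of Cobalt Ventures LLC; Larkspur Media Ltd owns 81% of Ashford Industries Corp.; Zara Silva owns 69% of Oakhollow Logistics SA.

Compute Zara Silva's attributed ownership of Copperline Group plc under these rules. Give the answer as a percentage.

22.636%

By parent–child attribution (R3), Zara Silva is treated as also owning Idris Silva's interest in Larkspur Media Ltd, giving 51% + 19% = 70%.
By parent–child attribution (R3), Zara Silva is treated as also owning Idris Silva's interest in Oakhollow Logistics SA, giving 69% + 31% = 100%.
Chain via Larkspur Media Ltd → Ashford Industries Corp. (R2): 70% × 81% × 28% = 15.876% of Copperline Group plc.
Chain via Oakhollow Logistics SA → Cobalt Ventures LLC (R2): 100% × 52% × 13% = 6.76% of Copperline Group plc.
Aggregating (R1): 15.876% + 6.76% = 22.636%.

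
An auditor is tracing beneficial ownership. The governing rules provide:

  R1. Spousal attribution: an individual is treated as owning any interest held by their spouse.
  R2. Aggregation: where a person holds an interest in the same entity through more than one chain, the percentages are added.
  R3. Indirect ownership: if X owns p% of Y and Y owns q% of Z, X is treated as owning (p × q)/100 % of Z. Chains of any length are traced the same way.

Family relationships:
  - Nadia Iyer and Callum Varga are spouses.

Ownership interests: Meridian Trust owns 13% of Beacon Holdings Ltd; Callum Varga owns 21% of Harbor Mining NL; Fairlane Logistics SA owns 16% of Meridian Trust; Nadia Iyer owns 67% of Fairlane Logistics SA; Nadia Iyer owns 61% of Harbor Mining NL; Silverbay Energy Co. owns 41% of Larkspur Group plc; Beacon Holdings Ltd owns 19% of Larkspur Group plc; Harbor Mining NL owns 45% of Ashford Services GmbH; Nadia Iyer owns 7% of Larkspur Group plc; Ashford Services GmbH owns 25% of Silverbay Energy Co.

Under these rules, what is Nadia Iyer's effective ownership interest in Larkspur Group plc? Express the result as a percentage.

11.047034%

By spousal attribution (R1), Nadia Iyer is treated as also owning Callum Varga's interest in Harbor Mining NL, giving 61% + 21% = 82%.
Chain via Harbor Mining NL → Ashford Services GmbH → Silverbay Energy Co. (R3): 82% × 45% × 25% × 41% = 3.78225% of Larkspur Group plc.
Chain via Fairlane Logistics SA → Meridian Trust → Beacon Holdings Ltd (R3): 67% × 16% × 13% × 19% = 0.264784% of Larkspur Group plc.
Direct interest in Larkspur Group plc: 7%.
Aggregating (R2): 3.78225% + 0.264784% + 7% = 11.047034%.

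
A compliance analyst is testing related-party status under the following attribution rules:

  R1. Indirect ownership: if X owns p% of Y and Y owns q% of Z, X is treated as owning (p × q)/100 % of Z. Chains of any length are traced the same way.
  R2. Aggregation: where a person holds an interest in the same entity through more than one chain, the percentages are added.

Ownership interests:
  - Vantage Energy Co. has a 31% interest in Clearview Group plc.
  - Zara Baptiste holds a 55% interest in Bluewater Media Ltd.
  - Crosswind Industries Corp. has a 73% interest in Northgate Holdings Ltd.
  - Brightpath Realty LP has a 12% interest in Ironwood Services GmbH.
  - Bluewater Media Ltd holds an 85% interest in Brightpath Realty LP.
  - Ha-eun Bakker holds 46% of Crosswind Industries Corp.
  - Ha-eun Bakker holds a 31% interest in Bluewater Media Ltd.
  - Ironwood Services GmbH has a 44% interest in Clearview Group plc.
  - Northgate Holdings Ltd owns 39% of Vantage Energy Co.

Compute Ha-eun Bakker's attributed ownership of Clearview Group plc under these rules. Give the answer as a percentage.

5.451102%

Chain via Crosswind Industries Corp. → Northgate Holdings Ltd → Vantage Energy Co. (R1): 46% × 73% × 39% × 31% = 4.059822% of Clearview Group plc.
Chain via Bluewater Media Ltd → Brightpath Realty LP → Ironwood Services GmbH (R1): 31% × 85% × 12% × 44% = 1.39128% of Clearview Group plc.
Aggregating (R2): 4.059822% + 1.39128% = 5.451102%.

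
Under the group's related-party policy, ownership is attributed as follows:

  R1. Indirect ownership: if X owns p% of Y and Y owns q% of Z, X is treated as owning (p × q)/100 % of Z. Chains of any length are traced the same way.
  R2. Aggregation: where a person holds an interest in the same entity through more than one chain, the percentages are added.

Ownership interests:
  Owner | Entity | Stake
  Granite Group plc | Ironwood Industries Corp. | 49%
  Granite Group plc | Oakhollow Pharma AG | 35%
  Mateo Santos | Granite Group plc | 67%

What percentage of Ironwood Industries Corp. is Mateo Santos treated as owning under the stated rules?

32.83%

Chain via Granite Group plc (R1): 67% × 49% = 32.83% of Ironwood Industries Corp.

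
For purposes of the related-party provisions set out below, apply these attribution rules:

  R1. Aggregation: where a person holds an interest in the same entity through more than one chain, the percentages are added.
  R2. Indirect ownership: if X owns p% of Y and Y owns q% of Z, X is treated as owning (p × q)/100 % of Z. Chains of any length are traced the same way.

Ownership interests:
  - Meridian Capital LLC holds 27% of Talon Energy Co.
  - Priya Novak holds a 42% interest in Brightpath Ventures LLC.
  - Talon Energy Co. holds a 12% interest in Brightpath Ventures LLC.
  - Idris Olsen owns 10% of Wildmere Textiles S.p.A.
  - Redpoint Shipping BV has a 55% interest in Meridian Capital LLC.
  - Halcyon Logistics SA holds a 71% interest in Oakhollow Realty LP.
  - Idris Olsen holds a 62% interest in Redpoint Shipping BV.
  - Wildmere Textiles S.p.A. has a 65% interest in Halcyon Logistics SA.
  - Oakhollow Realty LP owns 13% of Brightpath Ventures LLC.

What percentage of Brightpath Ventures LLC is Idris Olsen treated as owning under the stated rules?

1.70479%

Chain via Redpoint Shipping BV → Meridian Capital LLC → Talon Energy Co. (R2): 62% × 55% × 27% × 12% = 1.10484% of Brightpath Ventures LLC.
Chain via Wildmere Textiles S.p.A. → Halcyon Logistics SA → Oakhollow Realty LP (R2): 10% × 65% × 71% × 13% = 0.59995% of Brightpath Ventures LLC.
Aggregating (R1): 1.10484% + 0.59995% = 1.70479%.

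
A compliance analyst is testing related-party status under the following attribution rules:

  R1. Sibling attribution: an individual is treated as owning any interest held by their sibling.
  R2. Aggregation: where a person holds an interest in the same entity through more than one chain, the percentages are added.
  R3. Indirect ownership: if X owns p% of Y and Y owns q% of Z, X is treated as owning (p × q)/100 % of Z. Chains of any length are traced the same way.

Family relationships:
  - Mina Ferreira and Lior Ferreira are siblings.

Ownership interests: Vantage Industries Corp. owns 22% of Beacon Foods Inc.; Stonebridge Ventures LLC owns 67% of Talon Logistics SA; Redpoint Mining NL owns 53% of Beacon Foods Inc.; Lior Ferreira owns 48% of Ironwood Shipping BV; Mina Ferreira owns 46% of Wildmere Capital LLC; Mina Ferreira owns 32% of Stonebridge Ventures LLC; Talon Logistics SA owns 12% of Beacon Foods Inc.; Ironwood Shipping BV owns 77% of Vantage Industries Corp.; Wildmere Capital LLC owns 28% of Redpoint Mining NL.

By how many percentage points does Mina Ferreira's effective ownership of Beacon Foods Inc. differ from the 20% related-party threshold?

By sibling attribution (R1), Mina Ferreira is treated as owning Lior Ferreira's 48% interest in Ironwood Shipping BV.
Chain via Wildmere Capital LLC → Redpoint Mining NL (R3): 46% × 28% × 53% = 6.8264% of Beacon Foods Inc.
Chain via Stonebridge Ventures LLC → Talon Logistics SA (R3): 32% × 67% × 12% = 2.5728% of Beacon Foods Inc.
Chain via Ironwood Shipping BV → Vantage Industries Corp. (R3): 48% × 77% × 22% = 8.1312% of Beacon Foods Inc.
Aggregating (R2): 6.8264% + 2.5728% + 8.1312% = 17.5304%.
17.5304% falls short of the 20% threshold by 2.4696 percentage points.

2.4696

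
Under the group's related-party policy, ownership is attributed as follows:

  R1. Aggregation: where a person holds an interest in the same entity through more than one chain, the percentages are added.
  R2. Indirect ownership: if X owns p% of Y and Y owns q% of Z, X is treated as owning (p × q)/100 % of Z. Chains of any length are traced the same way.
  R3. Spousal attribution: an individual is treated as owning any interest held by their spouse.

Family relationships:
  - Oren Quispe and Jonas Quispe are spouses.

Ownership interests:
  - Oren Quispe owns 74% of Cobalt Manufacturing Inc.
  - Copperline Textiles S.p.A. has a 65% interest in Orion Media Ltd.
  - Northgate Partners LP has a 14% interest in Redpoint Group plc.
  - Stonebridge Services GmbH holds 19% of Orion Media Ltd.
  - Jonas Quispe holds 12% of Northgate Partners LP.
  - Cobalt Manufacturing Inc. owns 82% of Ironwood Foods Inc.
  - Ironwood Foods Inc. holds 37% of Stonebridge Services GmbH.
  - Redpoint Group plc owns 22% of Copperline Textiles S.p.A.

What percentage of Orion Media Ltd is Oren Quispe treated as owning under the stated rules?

By spousal attribution (R3), Oren Quispe is treated as owning Jonas Quispe's 12% interest in Northgate Partners LP.
Chain via Cobalt Manufacturing Inc. → Ironwood Foods Inc. → Stonebridge Services GmbH (R2): 74% × 82% × 37% × 19% = 4.265804% of Orion Media Ltd.
Chain via Northgate Partners LP → Redpoint Group plc → Copperline Textiles S.p.A. (R2): 12% × 14% × 22% × 65% = 0.24024% of Orion Media Ltd.
Aggregating (R1): 4.265804% + 0.24024% = 4.506044%.

4.506044%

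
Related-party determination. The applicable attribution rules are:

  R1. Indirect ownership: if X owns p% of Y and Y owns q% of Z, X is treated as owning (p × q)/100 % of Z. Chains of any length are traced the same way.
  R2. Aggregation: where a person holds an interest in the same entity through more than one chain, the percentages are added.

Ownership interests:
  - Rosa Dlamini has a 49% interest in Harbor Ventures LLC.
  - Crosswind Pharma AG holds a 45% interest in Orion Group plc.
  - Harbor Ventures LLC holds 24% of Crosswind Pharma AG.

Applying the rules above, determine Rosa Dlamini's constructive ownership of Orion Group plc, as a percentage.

5.292%

Chain via Harbor Ventures LLC → Crosswind Pharma AG (R1): 49% × 24% × 45% = 5.292% of Orion Group plc.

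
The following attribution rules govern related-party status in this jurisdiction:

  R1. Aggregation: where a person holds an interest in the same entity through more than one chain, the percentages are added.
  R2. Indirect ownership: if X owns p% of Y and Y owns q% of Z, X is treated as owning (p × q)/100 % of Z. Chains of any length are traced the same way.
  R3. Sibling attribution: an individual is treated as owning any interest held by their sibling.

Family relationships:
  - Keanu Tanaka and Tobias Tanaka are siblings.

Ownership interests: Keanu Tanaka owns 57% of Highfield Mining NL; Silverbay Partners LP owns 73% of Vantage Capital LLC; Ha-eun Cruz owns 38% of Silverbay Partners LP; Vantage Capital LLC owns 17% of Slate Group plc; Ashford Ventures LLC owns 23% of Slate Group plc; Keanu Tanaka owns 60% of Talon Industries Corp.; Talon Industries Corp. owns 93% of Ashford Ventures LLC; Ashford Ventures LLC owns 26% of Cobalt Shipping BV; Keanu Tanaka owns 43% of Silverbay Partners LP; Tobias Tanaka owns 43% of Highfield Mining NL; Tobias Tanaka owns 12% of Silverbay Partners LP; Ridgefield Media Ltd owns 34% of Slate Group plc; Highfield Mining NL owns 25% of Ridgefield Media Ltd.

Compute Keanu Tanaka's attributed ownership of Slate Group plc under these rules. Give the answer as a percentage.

By sibling attribution (R3), Keanu Tanaka is treated as also owning Tobias Tanaka's interest in Silverbay Partners LP, giving 43% + 12% = 55%.
By sibling attribution (R3), Keanu Tanaka is treated as also owning Tobias Tanaka's interest in Highfield Mining NL, giving 57% + 43% = 100%.
Chain via Talon Industries Corp. → Ashford Ventures LLC (R2): 60% × 93% × 23% = 12.834% of Slate Group plc.
Chain via Silverbay Partners LP → Vantage Capital LLC (R2): 55% × 73% × 17% = 6.8255% of Slate Group plc.
Chain via Highfield Mining NL → Ridgefield Media Ltd (R2): 100% × 25% × 34% = 8.5% of Slate Group plc.
Aggregating (R1): 12.834% + 6.8255% + 8.5% = 28.1595%.

28.1595%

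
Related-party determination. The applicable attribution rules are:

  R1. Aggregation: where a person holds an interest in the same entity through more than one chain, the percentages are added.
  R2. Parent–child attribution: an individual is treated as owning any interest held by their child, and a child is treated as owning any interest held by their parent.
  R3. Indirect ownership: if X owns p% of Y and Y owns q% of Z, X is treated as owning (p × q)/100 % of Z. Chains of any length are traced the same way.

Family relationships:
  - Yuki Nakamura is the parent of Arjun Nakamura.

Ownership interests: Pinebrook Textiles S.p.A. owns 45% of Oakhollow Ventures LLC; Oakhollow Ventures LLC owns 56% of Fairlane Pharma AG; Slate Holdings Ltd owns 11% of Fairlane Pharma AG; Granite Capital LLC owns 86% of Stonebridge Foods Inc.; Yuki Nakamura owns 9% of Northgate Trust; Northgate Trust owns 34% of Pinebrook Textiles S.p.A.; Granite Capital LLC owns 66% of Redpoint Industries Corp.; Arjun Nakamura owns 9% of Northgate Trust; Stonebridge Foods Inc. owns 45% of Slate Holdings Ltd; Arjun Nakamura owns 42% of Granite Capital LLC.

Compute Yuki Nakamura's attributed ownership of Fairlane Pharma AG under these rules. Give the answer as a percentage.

By parent–child attribution (R2), Yuki Nakamura is treated as also owning Arjun Nakamura's interest in Northgate Trust, giving 9% + 9% = 18%.
By parent–child attribution (R2), Yuki Nakamura is treated as owning Arjun Nakamura's 42% interest in Granite Capital LLC.
Chain via Northgate Trust → Pinebrook Textiles S.p.A. → Oakhollow Ventures LLC (R3): 18% × 34% × 45% × 56% = 1.54224% of Fairlane Pharma AG.
Chain via Granite Capital LLC → Stonebridge Foods Inc. → Slate Holdings Ltd (R3): 42% × 86% × 45% × 11% = 1.78794% of Fairlane Pharma AG.
Aggregating (R1): 1.54224% + 1.78794% = 3.33018%.

3.33018%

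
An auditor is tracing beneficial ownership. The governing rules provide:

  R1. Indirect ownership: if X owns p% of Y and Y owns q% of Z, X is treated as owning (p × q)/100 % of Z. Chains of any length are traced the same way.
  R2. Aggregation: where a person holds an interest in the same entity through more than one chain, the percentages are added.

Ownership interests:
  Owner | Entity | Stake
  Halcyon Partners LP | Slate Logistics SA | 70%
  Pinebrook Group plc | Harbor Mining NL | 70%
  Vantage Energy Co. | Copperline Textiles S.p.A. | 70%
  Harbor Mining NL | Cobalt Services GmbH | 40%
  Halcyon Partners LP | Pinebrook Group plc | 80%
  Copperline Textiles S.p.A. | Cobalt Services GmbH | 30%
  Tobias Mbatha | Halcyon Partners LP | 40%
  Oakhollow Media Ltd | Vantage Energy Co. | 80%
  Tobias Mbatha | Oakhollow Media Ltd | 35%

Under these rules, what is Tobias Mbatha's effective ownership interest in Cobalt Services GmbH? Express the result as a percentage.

Chain via Oakhollow Media Ltd → Vantage Energy Co. → Copperline Textiles S.p.A. (R1): 35% × 80% × 70% × 30% = 5.88% of Cobalt Services GmbH.
Chain via Halcyon Partners LP → Pinebrook Group plc → Harbor Mining NL (R1): 40% × 80% × 70% × 40% = 8.96% of Cobalt Services GmbH.
Aggregating (R2): 5.88% + 8.96% = 14.84%.

14.84%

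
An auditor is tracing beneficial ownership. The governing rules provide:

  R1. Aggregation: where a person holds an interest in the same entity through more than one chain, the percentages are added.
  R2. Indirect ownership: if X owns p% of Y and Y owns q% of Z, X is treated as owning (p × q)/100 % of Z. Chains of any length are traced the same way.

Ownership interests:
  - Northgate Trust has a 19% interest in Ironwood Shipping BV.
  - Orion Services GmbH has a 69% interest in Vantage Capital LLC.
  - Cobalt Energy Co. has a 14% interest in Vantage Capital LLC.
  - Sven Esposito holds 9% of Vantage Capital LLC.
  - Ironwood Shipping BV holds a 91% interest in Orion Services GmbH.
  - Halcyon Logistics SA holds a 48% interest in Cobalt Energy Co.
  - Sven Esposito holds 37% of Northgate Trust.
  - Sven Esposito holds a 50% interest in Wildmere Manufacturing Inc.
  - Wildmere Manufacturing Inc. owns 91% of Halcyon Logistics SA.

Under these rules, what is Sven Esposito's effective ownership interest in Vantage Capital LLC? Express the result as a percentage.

Chain via Wildmere Manufacturing Inc. → Halcyon Logistics SA → Cobalt Energy Co. (R2): 50% × 91% × 48% × 14% = 3.0576% of Vantage Capital LLC.
Chain via Northgate Trust → Ironwood Shipping BV → Orion Services GmbH (R2): 37% × 19% × 91% × 69% = 4.414137% of Vantage Capital LLC.
Direct interest in Vantage Capital LLC: 9%.
Aggregating (R1): 3.0576% + 4.414137% + 9% = 16.471737%.

16.471737%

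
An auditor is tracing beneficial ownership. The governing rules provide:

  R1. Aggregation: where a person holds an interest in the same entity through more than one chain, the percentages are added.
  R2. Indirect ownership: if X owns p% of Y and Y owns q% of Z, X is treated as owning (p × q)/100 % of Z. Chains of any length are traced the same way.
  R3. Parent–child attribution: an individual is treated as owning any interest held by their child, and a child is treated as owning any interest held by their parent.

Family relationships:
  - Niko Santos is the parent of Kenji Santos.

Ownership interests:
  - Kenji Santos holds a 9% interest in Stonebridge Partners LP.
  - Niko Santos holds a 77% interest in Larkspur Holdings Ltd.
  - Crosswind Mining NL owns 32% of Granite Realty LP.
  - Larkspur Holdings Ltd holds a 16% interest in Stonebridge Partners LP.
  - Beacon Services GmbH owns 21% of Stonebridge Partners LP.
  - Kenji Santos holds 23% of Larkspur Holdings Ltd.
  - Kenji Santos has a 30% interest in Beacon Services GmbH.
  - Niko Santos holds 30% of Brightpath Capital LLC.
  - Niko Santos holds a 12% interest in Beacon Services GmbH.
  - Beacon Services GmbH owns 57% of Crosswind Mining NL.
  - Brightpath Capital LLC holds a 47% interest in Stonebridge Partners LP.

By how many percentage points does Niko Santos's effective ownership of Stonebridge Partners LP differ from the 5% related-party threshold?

By parent–child attribution (R3), Niko Santos is treated as also owning Kenji Santos's interest in Beacon Services GmbH, giving 12% + 30% = 42%.
By parent–child attribution (R3), Niko Santos is treated as also owning Kenji Santos's interest in Larkspur Holdings Ltd, giving 77% + 23% = 100%.
By parent–child attribution (R3), Niko Santos is treated as owning Kenji Santos's 9% interest in Stonebridge Partners LP.
Chain via Beacon Services GmbH (R2): 42% × 21% = 8.82% of Stonebridge Partners LP.
Chain via Brightpath Capital LLC (R2): 30% × 47% = 14.1% of Stonebridge Partners LP.
Chain via Larkspur Holdings Ltd (R2): 100% × 16% = 16% of Stonebridge Partners LP.
Direct interest in Stonebridge Partners LP: 9%.
Aggregating (R1): 8.82% + 14.1% + 16% + 9% = 47.92%.
47.92% exceeds the 5% threshold by 42.92 percentage points.

42.92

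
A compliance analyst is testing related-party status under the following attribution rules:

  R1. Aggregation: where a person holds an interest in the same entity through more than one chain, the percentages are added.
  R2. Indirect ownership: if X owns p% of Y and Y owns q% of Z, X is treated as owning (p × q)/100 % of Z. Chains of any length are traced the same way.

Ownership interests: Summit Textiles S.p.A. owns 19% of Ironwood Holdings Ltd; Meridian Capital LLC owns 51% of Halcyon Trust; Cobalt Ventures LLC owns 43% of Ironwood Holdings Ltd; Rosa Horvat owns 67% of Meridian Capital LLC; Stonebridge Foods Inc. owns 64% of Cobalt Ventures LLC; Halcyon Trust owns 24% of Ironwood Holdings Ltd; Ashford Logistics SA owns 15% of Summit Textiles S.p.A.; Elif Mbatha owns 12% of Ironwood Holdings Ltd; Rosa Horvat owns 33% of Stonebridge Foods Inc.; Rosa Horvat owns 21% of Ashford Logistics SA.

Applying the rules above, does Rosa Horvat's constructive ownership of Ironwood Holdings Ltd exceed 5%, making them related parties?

Chain via Meridian Capital LLC → Halcyon Trust (R2): 67% × 51% × 24% = 8.2008% of Ironwood Holdings Ltd.
Chain via Stonebridge Foods Inc. → Cobalt Ventures LLC (R2): 33% × 64% × 43% = 9.0816% of Ironwood Holdings Ltd.
Chain via Ashford Logistics SA → Summit Textiles S.p.A. (R2): 21% × 15% × 19% = 0.5985% of Ironwood Holdings Ltd.
Aggregating (R1): 8.2008% + 9.0816% + 0.5985% = 17.8809%.
17.8809% exceeds the 5% threshold, so Rosa is a related party to Ironwood Holdings Ltd.

Yes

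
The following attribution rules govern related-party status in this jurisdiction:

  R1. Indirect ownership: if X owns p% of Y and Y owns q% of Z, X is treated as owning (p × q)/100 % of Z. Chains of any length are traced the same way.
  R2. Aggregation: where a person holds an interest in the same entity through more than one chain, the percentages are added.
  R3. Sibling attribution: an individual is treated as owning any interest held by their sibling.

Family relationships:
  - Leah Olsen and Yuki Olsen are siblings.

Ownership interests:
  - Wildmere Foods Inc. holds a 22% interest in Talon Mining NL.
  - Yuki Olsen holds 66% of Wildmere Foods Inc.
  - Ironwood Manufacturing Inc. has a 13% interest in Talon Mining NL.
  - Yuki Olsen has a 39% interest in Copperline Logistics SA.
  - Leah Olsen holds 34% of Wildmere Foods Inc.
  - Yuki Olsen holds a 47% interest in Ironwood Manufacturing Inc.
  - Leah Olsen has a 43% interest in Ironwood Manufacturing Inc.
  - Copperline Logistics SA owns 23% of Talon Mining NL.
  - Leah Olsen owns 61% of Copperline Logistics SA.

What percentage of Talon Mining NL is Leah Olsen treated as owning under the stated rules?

By sibling attribution (R3), Leah Olsen is treated as also owning Yuki Olsen's interest in Ironwood Manufacturing Inc, giving 43% + 47% = 90%.
By sibling attribution (R3), Leah Olsen is treated as also owning Yuki Olsen's interest in Copperline Logistics SA, giving 61% + 39% = 100%.
By sibling attribution (R3), Leah Olsen is treated as also owning Yuki Olsen's interest in Wildmere Foods Inc, giving 34% + 66% = 100%.
Chain via Ironwood Manufacturing Inc. (R1): 90% × 13% = 11.7% of Talon Mining NL.
Chain via Copperline Logistics SA (R1): 100% × 23% = 23% of Talon Mining NL.
Chain via Wildmere Foods Inc. (R1): 100% × 22% = 22% of Talon Mining NL.
Aggregating (R2): 11.7% + 23% + 22% = 56.7%.

56.7%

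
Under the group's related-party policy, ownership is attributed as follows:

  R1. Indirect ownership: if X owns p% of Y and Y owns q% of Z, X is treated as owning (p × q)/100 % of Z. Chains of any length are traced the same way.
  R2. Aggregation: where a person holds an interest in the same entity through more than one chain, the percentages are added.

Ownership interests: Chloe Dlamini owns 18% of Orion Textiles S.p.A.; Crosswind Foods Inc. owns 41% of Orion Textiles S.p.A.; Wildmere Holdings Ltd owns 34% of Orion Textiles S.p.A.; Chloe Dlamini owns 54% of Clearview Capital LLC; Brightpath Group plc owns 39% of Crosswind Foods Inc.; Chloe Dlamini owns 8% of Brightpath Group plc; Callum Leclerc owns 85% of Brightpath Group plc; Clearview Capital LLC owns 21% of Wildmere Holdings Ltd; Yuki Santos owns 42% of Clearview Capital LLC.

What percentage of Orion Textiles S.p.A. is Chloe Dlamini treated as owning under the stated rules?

Chain via Clearview Capital LLC → Wildmere Holdings Ltd (R1): 54% × 21% × 34% = 3.8556% of Orion Textiles S.p.A.
Chain via Brightpath Group plc → Crosswind Foods Inc. (R1): 8% × 39% × 41% = 1.2792% of Orion Textiles S.p.A.
Direct interest in Orion Textiles S.p.A: 18%.
Aggregating (R2): 3.8556% + 1.2792% + 18% = 23.1348%.

23.1348%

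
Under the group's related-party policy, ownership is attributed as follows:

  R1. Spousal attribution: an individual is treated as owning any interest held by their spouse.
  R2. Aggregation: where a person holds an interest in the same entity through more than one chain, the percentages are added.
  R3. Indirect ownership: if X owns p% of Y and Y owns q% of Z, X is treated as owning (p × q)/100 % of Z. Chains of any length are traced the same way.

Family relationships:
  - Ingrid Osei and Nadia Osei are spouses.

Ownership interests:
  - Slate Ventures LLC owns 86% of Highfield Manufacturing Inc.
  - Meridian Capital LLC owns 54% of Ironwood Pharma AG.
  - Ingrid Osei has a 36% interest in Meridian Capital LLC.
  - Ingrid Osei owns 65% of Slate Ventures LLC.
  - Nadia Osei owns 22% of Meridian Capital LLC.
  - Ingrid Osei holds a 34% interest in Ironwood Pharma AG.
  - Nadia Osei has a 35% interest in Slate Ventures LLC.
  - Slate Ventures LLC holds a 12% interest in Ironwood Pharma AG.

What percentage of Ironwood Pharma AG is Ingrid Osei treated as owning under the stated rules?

By spousal attribution (R1), Ingrid Osei is treated as also owning Nadia Osei's interest in Meridian Capital LLC, giving 36% + 22% = 58%.
By spousal attribution (R1), Ingrid Osei is treated as also owning Nadia Osei's interest in Slate Ventures LLC, giving 65% + 35% = 100%.
Chain via Meridian Capital LLC (R3): 58% × 54% = 31.32% of Ironwood Pharma AG.
Chain via Slate Ventures LLC (R3): 100% × 12% = 12% of Ironwood Pharma AG.
Direct interest in Ironwood Pharma AG: 34%.
Aggregating (R2): 31.32% + 12% + 34% = 77.32%.

77.32%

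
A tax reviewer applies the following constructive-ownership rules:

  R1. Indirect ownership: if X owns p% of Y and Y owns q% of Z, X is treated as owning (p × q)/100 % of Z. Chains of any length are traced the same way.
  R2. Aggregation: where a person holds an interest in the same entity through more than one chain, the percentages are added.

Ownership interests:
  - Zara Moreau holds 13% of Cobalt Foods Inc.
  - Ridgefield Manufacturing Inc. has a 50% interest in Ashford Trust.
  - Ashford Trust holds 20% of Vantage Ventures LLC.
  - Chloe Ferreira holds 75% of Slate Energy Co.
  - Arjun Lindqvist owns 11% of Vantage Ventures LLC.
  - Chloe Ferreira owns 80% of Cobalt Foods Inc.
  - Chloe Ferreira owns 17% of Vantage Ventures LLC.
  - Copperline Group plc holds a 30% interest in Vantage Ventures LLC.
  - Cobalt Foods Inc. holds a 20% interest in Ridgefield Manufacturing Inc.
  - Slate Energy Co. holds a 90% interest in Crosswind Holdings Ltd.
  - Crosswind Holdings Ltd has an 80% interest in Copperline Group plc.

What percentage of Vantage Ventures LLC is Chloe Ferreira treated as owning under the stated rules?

Chain via Slate Energy Co. → Crosswind Holdings Ltd → Copperline Group plc (R1): 75% × 90% × 80% × 30% = 16.2% of Vantage Ventures LLC.
Chain via Cobalt Foods Inc. → Ridgefield Manufacturing Inc. → Ashford Trust (R1): 80% × 20% × 50% × 20% = 1.6% of Vantage Ventures LLC.
Direct interest in Vantage Ventures LLC: 17%.
Aggregating (R2): 16.2% + 1.6% + 17% = 34.8%.

34.8%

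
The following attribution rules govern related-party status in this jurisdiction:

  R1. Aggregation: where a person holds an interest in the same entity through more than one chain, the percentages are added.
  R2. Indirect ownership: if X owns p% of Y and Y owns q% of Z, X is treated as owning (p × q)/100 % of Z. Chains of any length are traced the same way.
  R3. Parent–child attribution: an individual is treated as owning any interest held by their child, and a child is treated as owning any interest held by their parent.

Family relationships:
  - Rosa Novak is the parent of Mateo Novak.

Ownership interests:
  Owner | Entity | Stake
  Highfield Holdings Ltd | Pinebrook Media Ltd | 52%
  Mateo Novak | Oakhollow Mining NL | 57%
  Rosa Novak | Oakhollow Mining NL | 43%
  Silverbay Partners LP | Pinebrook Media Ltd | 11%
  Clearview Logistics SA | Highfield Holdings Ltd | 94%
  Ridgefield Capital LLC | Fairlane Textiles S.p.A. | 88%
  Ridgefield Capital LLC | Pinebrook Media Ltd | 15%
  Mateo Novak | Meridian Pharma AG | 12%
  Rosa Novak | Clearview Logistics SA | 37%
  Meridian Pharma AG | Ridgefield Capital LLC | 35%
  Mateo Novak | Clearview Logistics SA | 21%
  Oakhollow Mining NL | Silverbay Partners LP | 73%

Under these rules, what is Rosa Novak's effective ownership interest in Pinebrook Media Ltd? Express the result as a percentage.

By parent–child attribution (R3), Rosa Novak is treated as also owning Mateo Novak's interest in Oakhollow Mining NL, giving 43% + 57% = 100%.
By parent–child attribution (R3), Rosa Novak is treated as also owning Mateo Novak's interest in Clearview Logistics SA, giving 37% + 21% = 58%.
By parent–child attribution (R3), Rosa Novak is treated as owning Mateo Novak's 12% interest in Meridian Pharma AG.
Chain via Oakhollow Mining NL → Silverbay Partners LP (R2): 100% × 73% × 11% = 8.03% of Pinebrook Media Ltd.
Chain via Clearview Logistics SA → Highfield Holdings Ltd (R2): 58% × 94% × 52% = 28.3504% of Pinebrook Media Ltd.
Chain via Meridian Pharma AG → Ridgefield Capital LLC (R2): 12% × 35% × 15% = 0.63% of Pinebrook Media Ltd.
Aggregating (R1): 8.03% + 28.3504% + 0.63% = 37.0104%.

37.0104%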